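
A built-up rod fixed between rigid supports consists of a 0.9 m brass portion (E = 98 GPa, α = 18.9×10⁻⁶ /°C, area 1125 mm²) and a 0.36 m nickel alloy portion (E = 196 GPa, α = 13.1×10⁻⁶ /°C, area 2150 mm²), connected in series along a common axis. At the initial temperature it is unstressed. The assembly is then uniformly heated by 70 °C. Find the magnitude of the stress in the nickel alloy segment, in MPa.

With the walls removed the bar would change length by δ_free = Σ αᵢΔT Lᵢ = 18.9×10⁻⁶×70×900 + 13.1×10⁻⁶×70×360 = 1.521 mm.
The walls prevent any net length change, so an axial force P (same in every segment) develops. Compatibility: P · Σ Lᵢ/(AᵢEᵢ) = δ_free.
Σ Lᵢ/(AᵢEᵢ) = 900/(1125×98×10³) + 360/(2150×196×10³) = 9.018×10⁻⁶ mm/N.
So P = 1.521 / 9.018×10⁻⁶ = 168.7 kN, compressive.
σ_{nickel alloy} = P / A = 168700 / 2150 = 78.44 MPa.

σ ≈ 78.4 MPa (compressive)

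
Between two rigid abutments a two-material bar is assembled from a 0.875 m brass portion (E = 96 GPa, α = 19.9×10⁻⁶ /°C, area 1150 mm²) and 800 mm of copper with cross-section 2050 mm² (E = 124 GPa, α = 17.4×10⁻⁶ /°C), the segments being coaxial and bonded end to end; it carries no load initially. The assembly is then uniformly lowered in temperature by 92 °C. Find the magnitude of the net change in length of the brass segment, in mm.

|ΔL| ≈ 0.461 mm

With the walls removed the bar would change length by δ_free = Σ αᵢΔT Lᵢ = 19.9×10⁻⁶×92×875 + 17.4×10⁻⁶×92×800 = 2.883 mm.
The walls prevent any net length change, so an axial force P (same in every segment) develops. Compatibility: P · Σ Lᵢ/(AᵢEᵢ) = δ_free.
The series flexibility is Σ Lᵢ/(AᵢEᵢ) = 875/(1150×96×10³) + 800/(2050×124×10³) = 1.107×10⁻⁵ mm/N.
So P = 2.883 / 1.107×10⁻⁵ = 260.3 kN, tensile.
For the brass segment, free thermal change = 19.9×10⁻⁶×92×875 = 1.602 mm and elastic change from P = 260300×875/(1150×96×10³) = 2.063 mm; these oppose, so the net change is 0.461 mm (segment lengthens).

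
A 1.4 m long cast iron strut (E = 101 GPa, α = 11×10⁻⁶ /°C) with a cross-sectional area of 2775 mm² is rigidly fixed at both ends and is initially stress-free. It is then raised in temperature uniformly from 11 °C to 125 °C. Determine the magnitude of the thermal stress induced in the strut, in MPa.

σ ≈ 127 MPa (compressive)

The supports are rigid, so the total axial strain is zero. The restrained thermal strain is ε = αΔT = 11×10⁻⁶ × 114 = 1254×10⁻⁶.
σ = EαΔT = 101×10³ × 11×10⁻⁶ × 114 = 126.7 MPa (compressive; the strut is trying to expand).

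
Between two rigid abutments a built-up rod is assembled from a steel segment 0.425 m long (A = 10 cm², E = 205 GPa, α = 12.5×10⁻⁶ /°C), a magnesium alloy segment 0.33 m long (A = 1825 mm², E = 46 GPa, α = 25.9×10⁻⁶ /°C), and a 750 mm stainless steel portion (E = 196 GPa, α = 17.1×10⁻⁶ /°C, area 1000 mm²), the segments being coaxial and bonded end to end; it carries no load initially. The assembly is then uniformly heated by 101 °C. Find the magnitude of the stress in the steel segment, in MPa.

If the supports were absent, the total length change would be Σ αᵢΔT Lᵢ = 12.5×10⁻⁶×101×425 + 25.9×10⁻⁶×101×330 + 17.1×10⁻⁶×101×750 = 2.695 mm.
The walls prevent any net length change, so an axial force P (same in every segment) develops. Compatibility: P · Σ Lᵢ/(AᵢEᵢ) = δ_free.
The series flexibility is Σ Lᵢ/(AᵢEᵢ) = 425/(1000×205×10³) + 330/(1825×46×10³) + 750/(1000×196×10³) = 9.831×10⁻⁶ mm/N.
So P = 2.695 / 9.831×10⁻⁶ = 274.2 kN, compressive.
σ_{steel} = P / A = 274200 / 1000 = 274.2 MPa.

σ ≈ 274 MPa (compressive)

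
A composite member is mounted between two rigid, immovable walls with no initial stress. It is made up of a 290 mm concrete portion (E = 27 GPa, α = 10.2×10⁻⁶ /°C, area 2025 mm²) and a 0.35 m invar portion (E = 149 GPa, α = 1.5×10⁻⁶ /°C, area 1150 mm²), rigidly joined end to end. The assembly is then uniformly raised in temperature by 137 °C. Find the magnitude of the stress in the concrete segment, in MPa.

Free thermal expansion of the whole bar: Σ αᵢΔT Lᵢ = 10.2×10⁻⁶×137×290 + 1.5×10⁻⁶×137×350 = 0.4772 mm.
The walls prevent any net length change, so an axial force P (same in every segment) develops. Compatibility: P · Σ Lᵢ/(AᵢEᵢ) = δ_free.
Σ Lᵢ/(AᵢEᵢ) = 290/(2025×27×10³) + 350/(1150×149×10³) = 7.347×10⁻⁶ mm/N.
Hence P = δ_free / Σ(L/AE) = 0.4772/7.347×10⁻⁶ = 64.95 kN (compressive).
σ_{concrete} = P / A = 64950 / 2025 = 32.07 MPa.

σ ≈ 32.1 MPa (compressive)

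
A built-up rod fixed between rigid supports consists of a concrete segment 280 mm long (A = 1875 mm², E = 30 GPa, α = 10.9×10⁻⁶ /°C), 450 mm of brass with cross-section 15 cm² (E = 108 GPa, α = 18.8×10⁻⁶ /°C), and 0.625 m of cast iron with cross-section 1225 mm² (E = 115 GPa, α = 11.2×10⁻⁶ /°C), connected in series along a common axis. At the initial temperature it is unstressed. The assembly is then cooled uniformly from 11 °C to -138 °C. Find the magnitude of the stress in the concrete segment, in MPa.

If the supports were absent, the total length change would be Σ αᵢΔT Lᵢ = 10.9×10⁻⁶×149×280 + 18.8×10⁻⁶×149×450 + 11.2×10⁻⁶×149×625 = 2.758 mm.
The rigid supports impose zero overall length change; the single axial force P common to all segments must satisfy P Σ Lᵢ/(AᵢEᵢ) = δ_free.
The series flexibility is Σ Lᵢ/(AᵢEᵢ) = 280/(1875×30×10³) + 450/(1500×108×10³) + 625/(1225×115×10³) = 1.219×10⁻⁵ mm/N.
So P = 2.758 / 1.219×10⁻⁵ = 226.2 kN, tensile.
σ_{concrete} = P / A = 226200 / 1875 = 120.7 MPa.

σ ≈ 121 MPa (tensile)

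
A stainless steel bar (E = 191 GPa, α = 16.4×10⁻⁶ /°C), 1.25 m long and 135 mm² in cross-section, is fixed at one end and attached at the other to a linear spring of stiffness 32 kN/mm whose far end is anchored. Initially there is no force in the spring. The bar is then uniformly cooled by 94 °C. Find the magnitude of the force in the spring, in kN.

P ≈ 24.2 kN

If the spring were absent the bar would shorten by αΔT L = 16.4×10⁻⁶ × 94 × 1250 = 1.927 mm.
With a force P in the spring, the elastic change of the bar is PL/(AE) and that of the spring is P/k; compatibility requires their sum to equal δ_free.
P [ L/(AE) + 1/k ] = δ_free → P [ 1250/(135×191×10³) + 1/(32×10³) ] = 1.927.
P = 1.927 / 7.973×10⁻⁵ = 24170 N.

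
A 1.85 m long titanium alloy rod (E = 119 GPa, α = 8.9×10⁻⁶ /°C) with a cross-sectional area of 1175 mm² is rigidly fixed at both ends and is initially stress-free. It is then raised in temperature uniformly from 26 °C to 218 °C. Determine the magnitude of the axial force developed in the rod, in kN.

The ends cannot move, so σ = EαΔT = 119×10³ × 8.9×10⁻⁶ × 192 = 203.3 MPa.
Axial force P = σA = 203.3 × 1175 = 238900 N = 238.9 kN, compressive.

P ≈ 239 kN (compressive)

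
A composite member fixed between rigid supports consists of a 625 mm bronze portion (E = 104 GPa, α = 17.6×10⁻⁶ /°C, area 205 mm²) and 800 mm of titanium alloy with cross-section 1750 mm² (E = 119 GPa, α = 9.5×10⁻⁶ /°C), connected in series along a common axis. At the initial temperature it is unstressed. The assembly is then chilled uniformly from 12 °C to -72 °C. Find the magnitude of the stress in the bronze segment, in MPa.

σ ≈ 230 MPa (tensile)

Free thermal contraction of the whole bar: Σ αᵢΔT Lᵢ = 17.6×10⁻⁶×84×625 + 9.5×10⁻⁶×84×800 = 1.562 mm.
Since the ends are fixed, an axial force P builds up, equal in every segment, with P · Σ Lᵢ/(AᵢEᵢ) = δ_free.
Σ Lᵢ/(AᵢEᵢ) = 625/(205×104×10³) + 800/(1750×119×10³) = 3.316×10⁻⁵ mm/N.
So P = 1.562 / 3.316×10⁻⁵ = 47.12 kN, tensile.
σ_{bronze} = P / A = 47120 / 205 = 229.9 MPa.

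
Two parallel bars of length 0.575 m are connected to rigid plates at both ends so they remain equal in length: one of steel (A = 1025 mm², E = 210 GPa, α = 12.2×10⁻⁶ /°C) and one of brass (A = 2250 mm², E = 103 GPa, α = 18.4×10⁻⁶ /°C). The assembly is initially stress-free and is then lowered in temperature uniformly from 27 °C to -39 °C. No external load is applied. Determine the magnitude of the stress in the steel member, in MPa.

σ ≈ 44.6 MPa (compressive)

Equilibrium of a rigid end plate with no external load gives equal and opposite internal forces ±P in the two members. Since α_{brass} > α_{steel}, cooling drives the brass into tension and the steel into compression.
Setting the final lengths equal and cancelling L: (α₁ − α₂)ΔT = P/(A₁E₁) + P/(A₂E₂).
|α₁ − α₂|·ΔT = 6.2×10⁻⁶ × 66 = 0.0004092.
1/(A₁E₁) + 1/(A₂E₂) = 1/(1025×210×10³) + 1/(2250×103×10³) = 8.961×10⁻⁹ N⁻¹.
So P = 0.0004092 / 8.961×10⁻⁹ = 45.67 kN.
σ_{steel} = P/A₁ = 45670/1025 = 44.55 MPa, compressive.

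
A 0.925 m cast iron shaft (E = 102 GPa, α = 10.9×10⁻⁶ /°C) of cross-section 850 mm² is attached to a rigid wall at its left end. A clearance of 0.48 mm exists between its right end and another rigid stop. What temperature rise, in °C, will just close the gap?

The gap closes when αΔT L = 0.48 mm, since the shaft is still unstressed at that instant.
ΔT = 0.48 / (10.9×10⁻⁶ × 925) = 47.61 °C.

ΔT ≈ 47.6 °C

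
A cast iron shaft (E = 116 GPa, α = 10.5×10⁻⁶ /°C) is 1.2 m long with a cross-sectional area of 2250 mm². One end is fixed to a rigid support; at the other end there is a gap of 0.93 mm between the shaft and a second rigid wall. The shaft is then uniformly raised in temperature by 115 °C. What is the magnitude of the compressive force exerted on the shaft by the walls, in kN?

P ≈ 113 kN

Free thermal elongation = αΔT L = 10.5×10⁻⁶ × 115 × 1200 = 1.449 mm.
The gap closes (δ_free > 0.93 mm) and the wall then resists a further 1.449 − 0.93 = 0.519 mm of expansion.
So σ = E(δ_free − g)/L = 116×10³ × 0.519/1200 = 50.17 MPa.
Force on the wall = σA = 50.17 × 2250 mm² = 112.9 kN.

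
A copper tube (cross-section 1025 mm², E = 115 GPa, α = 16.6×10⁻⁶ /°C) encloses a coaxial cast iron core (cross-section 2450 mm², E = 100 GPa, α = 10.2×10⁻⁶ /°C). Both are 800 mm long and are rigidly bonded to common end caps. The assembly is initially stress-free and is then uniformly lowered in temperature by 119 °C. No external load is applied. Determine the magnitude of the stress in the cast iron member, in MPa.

Equilibrium of a rigid end plate with no external load gives equal and opposite internal forces ±P in the two members. Since α_{copper} > α_{cast iron}, cooling drives the copper into tension and the cast iron into compression.
Setting the final lengths equal and cancelling L: (α₁ − α₂)ΔT = P/(A₁E₁) + P/(A₂E₂).
|α₁ − α₂|·ΔT = 6.4×10⁻⁶ × 119 = 0.0007616.
1/(A₁E₁) + 1/(A₂E₂) = 1/(1025×115×10³) + 1/(2450×100×10³) = 1.257×10⁻⁸ N⁻¹.
So P = 0.0007616 / 1.257×10⁻⁸ = 60.61 kN.
σ_{cast iron} = P/A₂ = 60610/2450 = 24.74 MPa, compressive.

σ ≈ 24.7 MPa (compressive)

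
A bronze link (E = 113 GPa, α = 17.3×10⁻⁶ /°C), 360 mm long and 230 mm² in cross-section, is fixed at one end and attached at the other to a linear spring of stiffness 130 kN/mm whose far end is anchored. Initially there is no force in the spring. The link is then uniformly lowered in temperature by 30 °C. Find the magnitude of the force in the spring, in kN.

P ≈ 8.67 kN

Free thermal contraction: δ_free = αΔT L = 17.3×10⁻⁶ × 30 × 360 = 0.1868 mm.
With a force P in the spring, the elastic change of the link is PL/(AE) and that of the spring is P/k; compatibility requires their sum to equal δ_free.
So P = δ_free / [L/(AE) + 1/k] = 0.1868 / [ 360/(230×113×10³) + 1/(130×10³) ].
P = 0.1868 / 2.154×10⁻⁵ = 8673 N.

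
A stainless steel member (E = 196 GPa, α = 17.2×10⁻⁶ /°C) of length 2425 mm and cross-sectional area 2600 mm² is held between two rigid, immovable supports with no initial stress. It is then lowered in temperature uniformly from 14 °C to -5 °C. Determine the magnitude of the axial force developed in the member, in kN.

With zero net strain, σ = E·αΔT = 196 GPa × 17.2×10⁻⁶ × 19 = 64.05 MPa.
Then P = σA = 64.05 × 2600 mm² = 166.5 kN, tensile.

P ≈ 167 kN (tensile)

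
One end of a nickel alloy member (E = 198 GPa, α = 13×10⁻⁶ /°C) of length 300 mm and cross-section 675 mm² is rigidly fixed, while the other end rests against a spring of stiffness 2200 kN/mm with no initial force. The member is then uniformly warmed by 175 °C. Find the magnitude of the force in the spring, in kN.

P ≈ 253 kN

The unrestrained thermal change is αΔT L = 13×10⁻⁶ × 175 × 300 = 0.6825 mm.
Let P be the compressive force at the spring. The member shortens elastically by PL/(AE) and the spring compresses by P/k; together these equal δ_free.
So P = δ_free / [L/(AE) + 1/k] = 0.6825 / [ 300/(675×198×10³) + 1/(2200×10³) ].
P = 0.6825 / 2.699×10⁻⁶ = 252900 N.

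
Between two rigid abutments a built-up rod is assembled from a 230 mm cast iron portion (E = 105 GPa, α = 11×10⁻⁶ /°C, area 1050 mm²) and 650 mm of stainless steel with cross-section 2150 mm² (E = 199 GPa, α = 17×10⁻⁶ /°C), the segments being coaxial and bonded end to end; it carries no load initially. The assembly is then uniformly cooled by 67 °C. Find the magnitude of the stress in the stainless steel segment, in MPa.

σ ≈ 117 MPa (tensile)

If the supports were absent, the total length change would be Σ αᵢΔT Lᵢ = 11×10⁻⁶×67×230 + 17×10⁻⁶×67×650 = 0.9099 mm.
Since the ends are fixed, an axial force P builds up, equal in every segment, with P · Σ Lᵢ/(AᵢEᵢ) = δ_free.
The series flexibility is Σ Lᵢ/(AᵢEᵢ) = 230/(1050×105×10³) + 650/(2150×199×10³) = 3.605×10⁻⁶ mm/N.
P = 0.9099 / 3.605×10⁻⁶ = 252400 N = 252.4 kN, tensile.
σ_{stainless steel} = P / A = 252400 / 2150 = 117.4 MPa.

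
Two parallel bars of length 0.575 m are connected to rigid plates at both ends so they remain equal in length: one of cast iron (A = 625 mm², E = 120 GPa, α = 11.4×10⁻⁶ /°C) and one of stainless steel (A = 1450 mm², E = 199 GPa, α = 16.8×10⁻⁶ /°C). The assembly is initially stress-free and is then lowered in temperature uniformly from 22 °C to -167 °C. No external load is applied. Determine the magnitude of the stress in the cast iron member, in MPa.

The stainless steel has the larger α, so on cooling it would change length more than the cast iron if both were free. The rigid plates force a common final length, so the stainless steel is put into tension and the cast iron into compression, with equal and opposite forces P (no external load).
Compatibility of the two members (thermal + elastic change equal): (α₁ − α₂)ΔT = P·[1/(A₁E₁) + 1/(A₂E₂)].
|α₁ − α₂|·ΔT = 5.4×10⁻⁶ × 189 = 0.001021.
1/(A₁E₁) + 1/(A₂E₂) = 1/(625×120×10³) + 1/(1450×199×10³) = 1.68×10⁻⁸ N⁻¹.
So P = 0.001021 / 1.68×10⁻⁸ = 60.75 kN.
σ_{cast iron} = P/A₁ = 60750/625 = 97.21 MPa, compressive.

σ ≈ 97.2 MPa (compressive)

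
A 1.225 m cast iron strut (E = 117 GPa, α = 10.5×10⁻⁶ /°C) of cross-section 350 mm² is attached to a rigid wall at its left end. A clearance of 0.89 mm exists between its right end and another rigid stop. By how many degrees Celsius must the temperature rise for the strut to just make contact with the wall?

ΔT ≈ 69.2 °C

The gap closes when αΔT L = 0.89 mm, since the strut is still unstressed at that instant.
So ΔT = g/(αL) = 0.89/(10.5×10⁻⁶ × 1225) = 69.19 °C.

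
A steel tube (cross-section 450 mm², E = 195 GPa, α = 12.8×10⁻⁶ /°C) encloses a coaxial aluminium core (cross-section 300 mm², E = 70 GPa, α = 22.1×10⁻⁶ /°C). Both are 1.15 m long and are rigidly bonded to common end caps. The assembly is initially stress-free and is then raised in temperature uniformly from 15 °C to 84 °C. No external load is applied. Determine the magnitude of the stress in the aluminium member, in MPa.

σ ≈ 36.2 MPa (compressive)

The aluminium has the larger α, so on heating it would change length more than the steel if both were free. The rigid plates force a common final length, so the aluminium is put into compression and the steel into tension, with equal and opposite forces P (no external load).
Compatibility of the two members (thermal + elastic change equal): (α₁ − α₂)ΔT = P·[1/(A₁E₁) + 1/(A₂E₂)].
|α₁ − α₂|·ΔT = 9.3×10⁻⁶ × 69 = 0.0006417.
1/(A₁E₁) + 1/(A₂E₂) = 1/(450×195×10³) + 1/(300×70×10³) = 5.902×10⁻⁸ N⁻¹.
So P = 0.0006417 / 5.902×10⁻⁸ = 10.87 kN.
σ_{aluminium} = P/A₂ = 10870/300 = 36.24 MPa, compressive.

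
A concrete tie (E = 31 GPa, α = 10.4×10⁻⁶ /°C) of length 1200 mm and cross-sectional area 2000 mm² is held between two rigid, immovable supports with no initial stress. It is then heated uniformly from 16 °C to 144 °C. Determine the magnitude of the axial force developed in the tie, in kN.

With zero net strain, σ = E·αΔT = 31 GPa × 10.4×10⁻⁶ × 128 = 41.27 MPa.
Axial force P = σA = 41.27 × 2000 = 82530 N = 82.53 kN, compressive.

P ≈ 82.5 kN (compressive)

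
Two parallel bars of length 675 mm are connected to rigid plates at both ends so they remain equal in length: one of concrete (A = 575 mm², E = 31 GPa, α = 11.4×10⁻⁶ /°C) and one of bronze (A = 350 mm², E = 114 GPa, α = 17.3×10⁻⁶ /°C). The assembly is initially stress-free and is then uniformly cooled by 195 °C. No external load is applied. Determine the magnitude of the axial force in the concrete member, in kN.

P ≈ 14.2 kN (compressive in the concrete)

Both members must finish at the same length. With the larger α, the bronze tends to over-contract; the plates restrain it, putting the bronze in tension and the concrete in compression. With no external load the two internal forces are equal and opposite, magnitude P.
Equating the net (thermal + elastic) strains gives |α₁ − α₂|·ΔT = P·[1/(A₁E₁) + 1/(A₂E₂)].
|α₁ − α₂|·ΔT = 5.9×10⁻⁶ × 195 = 0.001151.
1/(A₁E₁) + 1/(A₂E₂) = 1/(575×31×10³) + 1/(350×114×10³) = 8.116×10⁻⁸ N⁻¹.
P = 0.001151 / 8.116×10⁻⁸ = 14180 N = 14.18 kN.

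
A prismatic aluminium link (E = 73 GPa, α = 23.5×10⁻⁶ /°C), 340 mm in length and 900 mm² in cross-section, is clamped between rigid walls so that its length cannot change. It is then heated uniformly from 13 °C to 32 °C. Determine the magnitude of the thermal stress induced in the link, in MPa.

The supports are rigid, so the total axial strain is zero. The restrained thermal strain is ε = αΔT = 23.5×10⁻⁶ × 19 = 446.5×10⁻⁶.
σ = EαΔT = 73×10³ × 23.5×10⁻⁶ × 19 = 32.59 MPa (compressive; the link is trying to expand).

σ ≈ 32.6 MPa (compressive)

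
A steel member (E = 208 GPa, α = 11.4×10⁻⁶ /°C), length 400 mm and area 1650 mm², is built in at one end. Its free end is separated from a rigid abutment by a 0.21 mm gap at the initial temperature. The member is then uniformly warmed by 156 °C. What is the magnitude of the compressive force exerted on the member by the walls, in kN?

P ≈ 430 kN

Unrestrained expansion: δ_free = αΔT L = 11.4×10⁻⁶ × 156 × 400 = 0.7114 mm.
The gap closes (δ_free > 0.21 mm) and the wall then resists a further 0.7114 − 0.21 = 0.5014 mm of expansion.
That suppressed elongation corresponds to σ = E·Δ/L = 208×10³ × 0.5014/400 = 260.7 MPa.
P = σA = 260.7 × 1650 = 430.2 kN.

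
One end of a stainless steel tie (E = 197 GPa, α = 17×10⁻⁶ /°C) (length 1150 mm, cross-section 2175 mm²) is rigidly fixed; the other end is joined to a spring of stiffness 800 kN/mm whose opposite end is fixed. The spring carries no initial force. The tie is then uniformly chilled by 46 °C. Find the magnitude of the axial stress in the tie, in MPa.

If the spring were absent the tie would shorten by αΔT L = 17×10⁻⁶ × 46 × 1150 = 0.8993 mm.
Let P be the tensile force in the spring. The tie extends elastically by PL/(AE) and the spring stretches by P/k; together these equal δ_free.
P [ L/(AE) + 1/k ] = δ_free → P [ 1150/(2175×197×10³) + 1/(800×10³) ] = 0.8993.
P = 0.8993 / 3.934×10⁻⁶ = 228600 N.
σ = P/A = 228600/2175 = 105.1 MPa.

σ ≈ 105 MPa (tensile)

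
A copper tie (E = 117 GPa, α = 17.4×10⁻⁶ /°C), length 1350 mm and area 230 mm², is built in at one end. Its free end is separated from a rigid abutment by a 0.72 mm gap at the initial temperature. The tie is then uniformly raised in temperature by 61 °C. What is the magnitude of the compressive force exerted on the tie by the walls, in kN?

Free thermal elongation = αΔT L = 17.4×10⁻⁶ × 61 × 1350 = 1.433 mm.
After closing the 0.72 mm clearance, 1.433 − 0.72 = 0.7129 mm of expansion remains to be suppressed by the wall.
Compatibility: PL/(AE) = 0.7129 mm, so σ = P/A = E × (0.7129/1350) = 61.78 MPa.
P = σA = 61.78 × 230 = 14.21 kN.

P ≈ 14.2 kN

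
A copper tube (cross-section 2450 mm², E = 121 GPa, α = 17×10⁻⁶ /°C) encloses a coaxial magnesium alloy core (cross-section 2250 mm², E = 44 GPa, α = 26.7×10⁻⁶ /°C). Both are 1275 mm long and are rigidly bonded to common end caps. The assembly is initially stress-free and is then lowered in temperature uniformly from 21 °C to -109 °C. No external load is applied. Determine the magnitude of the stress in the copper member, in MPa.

Equilibrium of a rigid end plate with no external load gives equal and opposite internal forces ±P in the two members. Since α_{magnesium alloy} > α_{copper}, cooling drives the magnesium alloy into tension and the copper into compression.
Setting the final lengths equal and cancelling L: (α₁ − α₂)ΔT = P/(A₁E₁) + P/(A₂E₂).
|α₁ − α₂|·ΔT = 9.7×10⁻⁶ × 130 = 0.001261.
1/(A₁E₁) + 1/(A₂E₂) = 1/(2450×121×10³) + 1/(2250×44×10³) = 1.347×10⁻⁸ N⁻¹.
P = 0.001261 / 1.347×10⁻⁸ = 93590 N = 93.59 kN.
σ_{copper} = P/A₁ = 93590/2450 = 38.2 MPa, compressive.

σ ≈ 38.2 MPa (compressive)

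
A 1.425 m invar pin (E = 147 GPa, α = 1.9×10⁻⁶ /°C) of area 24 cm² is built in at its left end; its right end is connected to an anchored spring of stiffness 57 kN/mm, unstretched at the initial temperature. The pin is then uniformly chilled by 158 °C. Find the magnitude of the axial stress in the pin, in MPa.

σ ≈ 8.26 MPa (tensile)

Free thermal contraction: δ_free = αΔT L = 1.9×10⁻⁶ × 158 × 1425 = 0.4278 mm.
Let P be the tensile force in the spring. The pin extends elastically by PL/(AE) and the spring stretches by P/k; together these equal δ_free.
P [ L/(AE) + 1/k ] = δ_free → P [ 1425/(2400×147×10³) + 1/(57×10³) ] = 0.4278.
P = 0.4278 / 2.158×10⁻⁵ = 19820 N.
σ = P/A = 19820/2400 = 8.259 MPa.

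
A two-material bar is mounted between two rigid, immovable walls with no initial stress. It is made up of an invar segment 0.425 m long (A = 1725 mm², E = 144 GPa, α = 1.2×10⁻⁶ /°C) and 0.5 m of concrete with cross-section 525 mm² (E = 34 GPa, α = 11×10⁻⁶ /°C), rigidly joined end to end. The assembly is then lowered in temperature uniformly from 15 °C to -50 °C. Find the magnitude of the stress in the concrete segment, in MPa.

If the supports were absent, the total length change would be Σ αᵢΔT Lᵢ = 1.2×10⁻⁶×65×425 + 11×10⁻⁶×65×500 = 0.3907 mm.
The walls prevent any net length change, so an axial force P (same in every segment) develops. Compatibility: P · Σ Lᵢ/(AᵢEᵢ) = δ_free.
The series flexibility is Σ Lᵢ/(AᵢEᵢ) = 425/(1725×144×10³) + 500/(525×34×10³) = 2.972×10⁻⁵ mm/N.
Hence P = δ_free / Σ(L/AE) = 0.3907/2.972×10⁻⁵ = 13.14 kN (tensile).
σ_{concrete} = P / A = 13140 / 525 = 25.04 MPa.

σ ≈ 25 MPa (tensile)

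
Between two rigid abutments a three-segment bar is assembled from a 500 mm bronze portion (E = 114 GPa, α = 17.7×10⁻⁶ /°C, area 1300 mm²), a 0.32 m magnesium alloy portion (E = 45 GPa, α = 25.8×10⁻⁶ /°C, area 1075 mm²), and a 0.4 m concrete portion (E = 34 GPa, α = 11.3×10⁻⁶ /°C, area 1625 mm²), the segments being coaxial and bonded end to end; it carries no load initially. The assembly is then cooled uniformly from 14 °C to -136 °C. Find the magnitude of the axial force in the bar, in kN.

If the supports were absent, the total length change would be Σ αᵢΔT Lᵢ = 17.7×10⁻⁶×150×500 + 25.8×10⁻⁶×150×320 + 11.3×10⁻⁶×150×400 = 3.244 mm.
Since the ends are fixed, an axial force P builds up, equal in every segment, with P · Σ Lᵢ/(AᵢEᵢ) = δ_free.
The series flexibility is Σ Lᵢ/(AᵢEᵢ) = 500/(1300×114×10³) + 320/(1075×45×10³) + 400/(1625×34×10³) = 1.723×10⁻⁵ mm/N.
Hence P = δ_free / Σ(L/AE) = 3.244/1.723×10⁻⁵ = 188.3 kN (tensile).

P ≈ 188 kN (tensile)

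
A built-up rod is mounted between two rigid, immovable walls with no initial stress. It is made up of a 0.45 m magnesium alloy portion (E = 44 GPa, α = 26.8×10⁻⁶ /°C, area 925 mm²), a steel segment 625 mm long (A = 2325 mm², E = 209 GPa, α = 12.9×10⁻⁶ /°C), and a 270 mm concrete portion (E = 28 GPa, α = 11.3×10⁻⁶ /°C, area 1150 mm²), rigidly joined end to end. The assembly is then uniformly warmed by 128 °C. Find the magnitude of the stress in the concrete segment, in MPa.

σ ≈ 124 MPa (compressive)

If the supports were absent, the total length change would be Σ αᵢΔT Lᵢ = 26.8×10⁻⁶×128×450 + 12.9×10⁻⁶×128×625 + 11.3×10⁻⁶×128×270 = 2.966 mm.
The rigid supports impose zero overall length change; the single axial force P common to all segments must satisfy P Σ Lᵢ/(AᵢEᵢ) = δ_free.
Σ Lᵢ/(AᵢEᵢ) = 450/(925×44×10³) + 625/(2325×209×10³) + 270/(1150×28×10³) = 2.073×10⁻⁵ mm/N.
P = 2.966 / 2.073×10⁻⁵ = 143100 N = 143.1 kN, compressive.
σ_{concrete} = P / A = 143100 / 1150 = 124.4 MPa.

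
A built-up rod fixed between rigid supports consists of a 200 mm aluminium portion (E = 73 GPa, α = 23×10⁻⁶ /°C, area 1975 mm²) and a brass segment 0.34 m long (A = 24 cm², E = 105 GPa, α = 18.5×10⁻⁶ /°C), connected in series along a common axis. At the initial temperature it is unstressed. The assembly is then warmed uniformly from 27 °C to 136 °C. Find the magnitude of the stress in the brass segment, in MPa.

With the walls removed the bar would change length by δ_free = Σ αᵢΔT Lᵢ = 23×10⁻⁶×109×200 + 18.5×10⁻⁶×109×340 = 1.187 mm.
The walls prevent any net length change, so an axial force P (same in every segment) develops. Compatibility: P · Σ Lᵢ/(AᵢEᵢ) = δ_free.
Σ Lᵢ/(AᵢEᵢ) = 200/(1975×73×10³) + 340/(2400×105×10³) = 2.736×10⁻⁶ mm/N.
So P = 1.187 / 2.736×10⁻⁶ = 433.8 kN, compressive.
σ_{brass} = P / A = 433800 / 2400 = 180.7 MPa.

σ ≈ 181 MPa (compressive)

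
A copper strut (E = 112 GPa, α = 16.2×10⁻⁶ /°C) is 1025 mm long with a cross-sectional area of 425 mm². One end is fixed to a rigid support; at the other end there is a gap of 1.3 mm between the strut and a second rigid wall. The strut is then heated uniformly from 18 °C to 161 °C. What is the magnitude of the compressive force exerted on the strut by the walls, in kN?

Free thermal elongation = αΔT L = 16.2×10⁻⁶ × 143 × 1025 = 2.375 mm.
This exceeds the 1.3 mm gap, so the wall pushes back. The portion of expansion that must be recovered elastically is δ_free − gap = 2.375 − 1.3 = 1.075 mm.
That suppressed elongation corresponds to σ = E·Δ/L = 112×10³ × 1.075/1025 = 117.4 MPa.
P = σA = 117.4 × 425 = 49.9 kN.

P ≈ 49.9 kN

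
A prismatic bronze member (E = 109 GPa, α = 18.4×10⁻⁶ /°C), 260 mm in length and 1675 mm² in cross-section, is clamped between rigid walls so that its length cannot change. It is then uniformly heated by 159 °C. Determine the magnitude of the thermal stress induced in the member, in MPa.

With length fixed, the mechanical strain must cancel the thermal strain αΔT = 18.4×10⁻⁶ × 159 = 2925.6×10⁻⁶.
Hence σ = E·αΔT = 109×10³ × 2925.6×10⁻⁶ = 318.9 MPa, compressive.

σ ≈ 319 MPa (compressive)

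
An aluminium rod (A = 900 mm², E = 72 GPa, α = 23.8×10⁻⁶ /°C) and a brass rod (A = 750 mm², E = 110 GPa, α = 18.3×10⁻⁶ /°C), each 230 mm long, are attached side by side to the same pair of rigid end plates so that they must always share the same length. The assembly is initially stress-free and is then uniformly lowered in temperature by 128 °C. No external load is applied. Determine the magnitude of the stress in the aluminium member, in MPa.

σ ≈ 28.4 MPa (tensile)

Both members must finish at the same length. With the larger α, the aluminium tends to over-contract; the plates restrain it, putting the aluminium in tension and the brass in compression. With no external load the two internal forces are equal and opposite, magnitude P.
Equating the net (thermal + elastic) strains gives |α₁ − α₂|·ΔT = P·[1/(A₁E₁) + 1/(A₂E₂)].
|α₁ − α₂|·ΔT = 5.5×10⁻⁶ × 128 = 0.000704.
1/(A₁E₁) + 1/(A₂E₂) = 1/(900×72×10³) + 1/(750×110×10³) = 2.755×10⁻⁸ N⁻¹.
P = 0.000704 / 2.755×10⁻⁸ = 25550 N = 25.55 kN.
σ_{aluminium} = P/A₁ = 25550/900 = 28.39 MPa, tensile.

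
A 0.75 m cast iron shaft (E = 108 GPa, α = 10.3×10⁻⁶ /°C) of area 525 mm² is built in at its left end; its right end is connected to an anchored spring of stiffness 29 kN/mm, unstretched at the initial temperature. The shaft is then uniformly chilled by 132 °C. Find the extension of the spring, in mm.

Free thermal contraction: δ_free = αΔT L = 10.3×10⁻⁶ × 132 × 750 = 1.02 mm.
With a force P in the spring, the elastic change of the shaft is PL/(AE) and that of the spring is P/k; compatibility requires their sum to equal δ_free.
P [ L/(AE) + 1/k ] = δ_free → P [ 750/(525×108×10³) + 1/(29×10³) ] = 1.02.
P = 1.02 / 4.771×10⁻⁵ = 21370 N.
Spring extension = P/k = 21370/(29×10³) = 0.737 mm.

δ ≈ 0.737 mm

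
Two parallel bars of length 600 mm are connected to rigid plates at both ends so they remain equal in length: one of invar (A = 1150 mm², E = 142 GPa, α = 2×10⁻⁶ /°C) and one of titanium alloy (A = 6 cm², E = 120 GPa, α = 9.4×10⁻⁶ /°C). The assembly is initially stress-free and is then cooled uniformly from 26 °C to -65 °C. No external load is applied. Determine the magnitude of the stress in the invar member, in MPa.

Both members must finish at the same length. With the larger α, the titanium alloy tends to over-contract; the plates restrain it, putting the titanium alloy in tension and the invar in compression. With no external load the two internal forces are equal and opposite, magnitude P.
Setting the final lengths equal and cancelling L: (α₁ − α₂)ΔT = P/(A₁E₁) + P/(A₂E₂).
|α₁ − α₂|·ΔT = 7.4×10⁻⁶ × 91 = 0.0006734.
1/(A₁E₁) + 1/(A₂E₂) = 1/(1150×142×10³) + 1/(600×120×10³) = 2.001×10⁻⁸ N⁻¹.
P = 0.0006734 / 2.001×10⁻⁸ = 33650 N = 33.65 kN.
σ_{invar} = P/A₁ = 33650/1150 = 29.26 MPa, compressive.

σ ≈ 29.3 MPa (compressive)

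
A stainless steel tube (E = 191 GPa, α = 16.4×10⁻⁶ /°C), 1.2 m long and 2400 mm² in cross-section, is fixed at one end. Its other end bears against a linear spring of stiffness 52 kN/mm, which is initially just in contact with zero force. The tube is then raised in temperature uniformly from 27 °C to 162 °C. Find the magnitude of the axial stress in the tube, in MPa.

σ ≈ 50.7 MPa (compressive)

If the spring were absent the tube would lengthen by αΔT L = 16.4×10⁻⁶ × 135 × 1200 = 2.657 mm.
Let P be the compressive force at the spring. The tube shortens elastically by PL/(AE) and the spring compresses by P/k; together these equal δ_free.
So P = δ_free / [L/(AE) + 1/k] = 2.657 / [ 1200/(2400×191×10³) + 1/(52×10³) ].
P = 2.657 / 2.185×10⁻⁵ = 121600 N.
σ = P/A = 121600/2400 = 50.67 MPa.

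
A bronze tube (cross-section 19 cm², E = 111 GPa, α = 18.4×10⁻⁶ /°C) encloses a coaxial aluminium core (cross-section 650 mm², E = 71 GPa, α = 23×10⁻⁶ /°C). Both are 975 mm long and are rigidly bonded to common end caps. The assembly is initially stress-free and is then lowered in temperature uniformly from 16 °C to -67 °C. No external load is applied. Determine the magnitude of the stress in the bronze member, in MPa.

σ ≈ 7.61 MPa (compressive)

Equilibrium of a rigid end plate with no external load gives equal and opposite internal forces ±P in the two members. Since α_{aluminium} > α_{bronze}, cooling drives the aluminium into tension and the bronze into compression.
Compatibility of the two members (thermal + elastic change equal): (α₁ − α₂)ΔT = P·[1/(A₁E₁) + 1/(A₂E₂)].
|α₁ − α₂|·ΔT = 4.6×10⁻⁶ × 83 = 0.0003818.
1/(A₁E₁) + 1/(A₂E₂) = 1/(1900×111×10³) + 1/(650×71×10³) = 2.641×10⁻⁸ N⁻¹.
P = 0.0003818 / 2.641×10⁻⁸ = 14460 N = 14.46 kN.
σ_{bronze} = P/A₁ = 14460/1900 = 7.609 MPa, compressive.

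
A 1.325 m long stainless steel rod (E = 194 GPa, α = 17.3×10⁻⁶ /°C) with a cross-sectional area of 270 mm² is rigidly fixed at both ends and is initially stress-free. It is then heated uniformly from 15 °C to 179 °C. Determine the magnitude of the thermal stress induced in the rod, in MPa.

The supports are rigid, so the total axial strain is zero. The restrained thermal strain is ε = αΔT = 17.3×10⁻⁶ × 164 = 2837.2×10⁻⁶.
Hence σ = E·αΔT = 194×10³ × 2837.2×10⁻⁶ = 550.4 MPa, compressive.

σ ≈ 550 MPa (compressive)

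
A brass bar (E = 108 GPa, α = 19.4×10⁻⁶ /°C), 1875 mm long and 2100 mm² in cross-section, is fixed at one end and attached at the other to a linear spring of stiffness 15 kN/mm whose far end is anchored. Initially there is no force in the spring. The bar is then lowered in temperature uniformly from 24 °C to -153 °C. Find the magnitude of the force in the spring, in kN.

The unrestrained thermal change is αΔT L = 19.4×10⁻⁶ × 177 × 1875 = 6.438 mm.
With a force P in the spring, the elastic change of the bar is PL/(AE) and that of the spring is P/k; compatibility requires their sum to equal δ_free.
So P = δ_free / [L/(AE) + 1/k] = 6.438 / [ 1875/(2100×108×10³) + 1/(15×10³) ].
P = 6.438 / 7.493×10⁻⁵ = 85920 N.

P ≈ 85.9 kN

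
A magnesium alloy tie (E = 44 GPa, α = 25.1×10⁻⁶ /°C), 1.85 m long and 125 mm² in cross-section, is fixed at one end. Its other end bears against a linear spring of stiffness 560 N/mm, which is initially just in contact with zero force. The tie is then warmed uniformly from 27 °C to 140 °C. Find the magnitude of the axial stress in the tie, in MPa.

σ ≈ 19.8 MPa (compressive)

The unrestrained thermal change is αΔT L = 25.1×10⁻⁶ × 113 × 1850 = 5.247 mm.
Let P be the compressive force at the spring. The tie shortens elastically by PL/(AE) and the spring compresses by P/k; together these equal δ_free.
So P = δ_free / [L/(AE) + 1/k] = 5.247 / [ 1850/(125×44×10³) + 1/(560) ].
P = 5.247 / 0.002122 = 2473 N.
σ = P/A = 2473/125 = 19.78 MPa.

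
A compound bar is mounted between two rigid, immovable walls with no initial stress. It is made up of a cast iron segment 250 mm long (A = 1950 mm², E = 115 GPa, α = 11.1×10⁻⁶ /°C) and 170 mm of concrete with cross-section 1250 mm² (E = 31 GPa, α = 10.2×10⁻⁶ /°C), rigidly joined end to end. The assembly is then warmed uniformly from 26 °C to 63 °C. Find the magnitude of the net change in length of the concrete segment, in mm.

With the walls removed the bar would change length by δ_free = Σ αᵢΔT Lᵢ = 11.1×10⁻⁶×37×250 + 10.2×10⁻⁶×37×170 = 0.1668 mm.
The walls prevent any net length change, so an axial force P (same in every segment) develops. Compatibility: P · Σ Lᵢ/(AᵢEᵢ) = δ_free.
Σ Lᵢ/(AᵢEᵢ) = 250/(1950×115×10³) + 170/(1250×31×10³) = 5.502×10⁻⁶ mm/N.
So P = 0.1668 / 5.502×10⁻⁶ = 30.32 kN, compressive.
For the concrete segment, free thermal change = 10.2×10⁻⁶×37×170 = 0.06416 mm and elastic change from P = 30320×170/(1250×31×10³) = 0.133 mm; these oppose, so the net change is 0.0689 mm (segment shortens).

|ΔL| ≈ 0.0689 mm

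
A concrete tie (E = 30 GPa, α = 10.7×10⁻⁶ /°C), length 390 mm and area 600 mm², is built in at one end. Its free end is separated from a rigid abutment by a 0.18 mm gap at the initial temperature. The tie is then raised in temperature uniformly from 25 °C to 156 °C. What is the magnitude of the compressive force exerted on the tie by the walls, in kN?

Free thermal elongation = αΔT L = 10.7×10⁻⁶ × 131 × 390 = 0.5467 mm.
After closing the 0.18 mm clearance, 0.5467 − 0.18 = 0.3667 mm of expansion remains to be suppressed by the wall.
Compatibility: PL/(AE) = 0.3667 mm, so σ = P/A = E × (0.3667/390) = 28.2 MPa.
P = σA = 28.2 × 600 = 16.92 kN.

P ≈ 16.9 kN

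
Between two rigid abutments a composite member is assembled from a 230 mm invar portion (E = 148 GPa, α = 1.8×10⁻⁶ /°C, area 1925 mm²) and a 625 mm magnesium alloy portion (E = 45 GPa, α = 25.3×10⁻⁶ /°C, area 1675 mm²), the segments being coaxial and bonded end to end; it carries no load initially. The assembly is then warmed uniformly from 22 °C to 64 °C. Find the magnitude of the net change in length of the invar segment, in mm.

With the walls removed the bar would change length by δ_free = Σ αᵢΔT Lᵢ = 1.8×10⁻⁶×42×230 + 25.3×10⁻⁶×42×625 = 0.6815 mm.
The rigid supports impose zero overall length change; the single axial force P common to all segments must satisfy P Σ Lᵢ/(AᵢEᵢ) = δ_free.
The series flexibility is Σ Lᵢ/(AᵢEᵢ) = 230/(1925×148×10³) + 625/(1675×45×10³) = 9.099×10⁻⁶ mm/N.
So P = 0.6815 / 9.099×10⁻⁶ = 74.9 kN, compressive.
For the invar segment, free thermal change = 1.8×10⁻⁶×42×230 = 0.01739 mm and elastic change from P = 74900×230/(1925×148×10³) = 0.06047 mm; these oppose, so the net change is 0.0431 mm (segment shortens).

|ΔL| ≈ 0.0431 mm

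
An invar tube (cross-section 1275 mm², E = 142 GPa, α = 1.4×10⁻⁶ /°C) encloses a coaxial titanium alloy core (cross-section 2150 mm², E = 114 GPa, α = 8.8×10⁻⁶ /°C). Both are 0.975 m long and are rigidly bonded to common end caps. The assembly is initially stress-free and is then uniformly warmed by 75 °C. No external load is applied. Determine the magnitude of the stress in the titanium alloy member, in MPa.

The titanium alloy has the larger α, so on heating it would change length more than the invar if both were free. The rigid plates force a common final length, so the titanium alloy is put into compression and the invar into tension, with equal and opposite forces P (no external load).
Equating the net (thermal + elastic) strains gives |α₁ − α₂|·ΔT = P·[1/(A₁E₁) + 1/(A₂E₂)].
|α₁ − α₂|·ΔT = 7.4×10⁻⁶ × 75 = 0.000555.
1/(A₁E₁) + 1/(A₂E₂) = 1/(1275×142×10³) + 1/(2150×114×10³) = 9.603×10⁻⁹ N⁻¹.
So P = 0.000555 / 9.603×10⁻⁹ = 57.79 kN.
σ_{titanium alloy} = P/A₂ = 57790/2150 = 26.88 MPa, compressive.

σ ≈ 26.9 MPa (compressive)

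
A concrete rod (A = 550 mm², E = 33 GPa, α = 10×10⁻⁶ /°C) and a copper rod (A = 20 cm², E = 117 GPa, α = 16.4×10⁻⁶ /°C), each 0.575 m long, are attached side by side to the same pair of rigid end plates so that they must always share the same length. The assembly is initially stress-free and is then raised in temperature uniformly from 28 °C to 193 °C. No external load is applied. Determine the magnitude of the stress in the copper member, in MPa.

σ ≈ 8.89 MPa (compressive)

Equilibrium of a rigid end plate with no external load gives equal and opposite internal forces ±P in the two members. Since α_{copper} > α_{concrete}, heating drives the copper into compression and the concrete into tension.
Equating the net (thermal + elastic) strains gives |α₁ − α₂|·ΔT = P·[1/(A₁E₁) + 1/(A₂E₂)].
|α₁ − α₂|·ΔT = 6.4×10⁻⁶ × 165 = 0.001056.
1/(A₁E₁) + 1/(A₂E₂) = 1/(550×33×10³) + 1/(2000×117×10³) = 5.937×10⁻⁸ N⁻¹.
P = 0.001056 / 5.937×10⁻⁸ = 17790 N = 17.79 kN.
σ_{copper} = P/A₂ = 17790/2000 = 8.893 MPa, compressive.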